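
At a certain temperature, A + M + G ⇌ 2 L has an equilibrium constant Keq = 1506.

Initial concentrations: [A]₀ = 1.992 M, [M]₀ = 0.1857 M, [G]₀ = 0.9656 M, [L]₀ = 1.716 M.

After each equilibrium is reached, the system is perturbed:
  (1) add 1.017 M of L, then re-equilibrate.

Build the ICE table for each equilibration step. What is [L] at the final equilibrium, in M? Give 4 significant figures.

[L]_eq = 3.095 M

Q₀ = 8.244 vs Keq = 1506 ⇒ Q<K, forward
Step 1:
                   A          M          G          L
  Initial      1.992     0.1857     0.9656      1.716
  Change     -0.1837    -0.1837    -0.1837     0.3673
  Equil        1.808   0.002038     0.7819      2.083
  solve Keq expr → x = 0.1837; check Q = 1506
Then add 1.017 M of L.
Step 2:
                   A          M          G          L
  Initial      1.808   0.002038     0.7819        3.1
  Change    0.002441   0.002441   0.002441  -0.004883
  Equil        1.811   0.004479     0.7844      3.095
  solve Keq expr → x = -0.002441; check Q = 1506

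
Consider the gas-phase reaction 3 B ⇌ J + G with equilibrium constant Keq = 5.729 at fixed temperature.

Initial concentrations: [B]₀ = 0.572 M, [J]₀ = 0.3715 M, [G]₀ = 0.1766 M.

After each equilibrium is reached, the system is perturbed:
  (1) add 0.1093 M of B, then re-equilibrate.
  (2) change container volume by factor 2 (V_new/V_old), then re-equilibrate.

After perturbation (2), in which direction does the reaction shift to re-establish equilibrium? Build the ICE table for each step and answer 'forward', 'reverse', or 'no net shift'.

Q₀ = 0.3506 vs Keq = 5.729 ⇒ Q<K, forward
Step 1:
                  B         J         G
  init        0.572    0.3715    0.1766
  Δ         -0.2903   0.09678   0.09678
  eq         0.2817    0.4683    0.2734
  solve Keq expr → x = 0.09678; check Q = 5.729
Then add 0.1093 M of B.
Step 2:
                  B         J         G
  init        0.391    0.4683    0.2734
  Δ        -0.09277   0.03092   0.03092
  eq         0.2982    0.4992    0.3043
  solve Keq expr → x = 0.03092; check Q = 5.729
Then change container volume by factor 2 (V_new/V_old).
Step 3:
                  B         J         G
  init       0.1491    0.2496    0.1522
  Δ         0.03168  -0.01056  -0.01056
  eq         0.1808     0.239    0.1416
  solve Keq expr → x = -0.01056; check Q = 5.729

Direction: reverse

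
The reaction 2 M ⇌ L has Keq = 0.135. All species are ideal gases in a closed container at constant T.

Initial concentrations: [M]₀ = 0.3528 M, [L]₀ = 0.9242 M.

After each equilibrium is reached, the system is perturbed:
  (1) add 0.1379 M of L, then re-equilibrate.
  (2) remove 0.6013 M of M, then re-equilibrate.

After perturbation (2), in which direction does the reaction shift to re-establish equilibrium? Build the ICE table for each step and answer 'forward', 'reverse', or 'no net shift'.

Direction: reverse

Q₀ = 7.425 vs Keq = 0.135 ⇒ Q>K, reverse
Step 1:
                   M          L
  Initial     0.3528     0.9242
  Change       1.199    -0.5993
  Equil        1.551     0.3249
  solve Keq expr → x = -0.5993; check Q = 0.135
Then add 0.1379 M of L.
Step 2:
                   M          L
  Initial      1.551     0.4628
  Change      0.1469   -0.07345
  Equil        1.698     0.3894
  solve Keq expr → x = -0.07345; check Q = 0.135
Then remove 0.6013 M of M.
Step 3:
                   M          L
  Initial      1.097     0.3894
  Change      0.2724    -0.1362
  Equil        1.369     0.2532
  solve Keq expr → x = -0.1362; check Q = 0.135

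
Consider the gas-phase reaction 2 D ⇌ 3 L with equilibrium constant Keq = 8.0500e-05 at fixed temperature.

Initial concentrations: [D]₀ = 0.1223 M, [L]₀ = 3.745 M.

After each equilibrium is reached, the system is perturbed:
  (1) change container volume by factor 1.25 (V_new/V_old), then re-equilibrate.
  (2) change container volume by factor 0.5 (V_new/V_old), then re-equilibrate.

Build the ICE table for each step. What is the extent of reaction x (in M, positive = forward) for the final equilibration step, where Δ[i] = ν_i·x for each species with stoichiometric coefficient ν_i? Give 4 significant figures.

x = -0.009466 M

Q₀ = 3512 vs Keq = 8.0500e-05 ⇒ Q>K, reverse
Step 1:
                   D          L
  I           0.1223      3.745
  C            2.443     -3.664
  E            2.565    0.08091
  solve Keq expr → x = -1.221; check Q = 8.0500e-05
Then change container volume by factor 1.25 (V_new/V_old).
Step 2:
                   D          L
  I            2.052    0.06473
  C        -0.003282   0.004924
  E            2.049    0.06965
  solve Keq expr → x = 0.001641; check Q = 8.0500e-05
Then change container volume by factor 0.5 (V_new/V_old).
Step 3:
                   D          L
  I            4.097     0.1393
  C          0.01893    -0.0284
  E            4.116     0.1109
  solve Keq expr → x = -0.009466; check Q = 8.0500e-05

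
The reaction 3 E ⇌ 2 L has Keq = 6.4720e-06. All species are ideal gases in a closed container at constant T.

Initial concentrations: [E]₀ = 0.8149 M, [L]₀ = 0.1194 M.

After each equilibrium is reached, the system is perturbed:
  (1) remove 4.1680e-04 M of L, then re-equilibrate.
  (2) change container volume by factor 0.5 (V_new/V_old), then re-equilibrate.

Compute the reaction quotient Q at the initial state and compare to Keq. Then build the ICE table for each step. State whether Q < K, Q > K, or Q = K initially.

Q₀ = 0.02634 vs Keq = 6.4720e-06 ⇒ Q>K, reverse
Step 1:
                   E          L
  I           0.8149     0.1194
  C           0.1753    -0.1169
  E           0.9902   0.002507
  solve Keq expr → x = -0.05845; check Q = 6.4720e-06
Then remove 4.1680e-04 M of L.
Step 2:
                   E          L
  I           0.9902    0.00209
  C       -6.2166e-04 4.1444e-04
  E           0.9896   0.002504
  solve Keq expr → x = 2.0722e-04; check Q = 6.4720e-06
Then change container volume by factor 0.5 (V_new/V_old).
Step 3:
                   E          L
  I            1.979   0.005009
  C        -0.003087   0.002058
  E            1.976   0.007067
  solve Keq expr → x = 0.001029; check Q = 6.4720e-06

Q₀ = 0.02634; Q > K (proceeds reverse)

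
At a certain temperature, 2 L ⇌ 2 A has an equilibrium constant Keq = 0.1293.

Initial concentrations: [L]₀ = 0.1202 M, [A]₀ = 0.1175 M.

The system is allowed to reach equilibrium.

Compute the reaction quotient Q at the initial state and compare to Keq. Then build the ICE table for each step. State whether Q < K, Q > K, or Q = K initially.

Q₀ = 0.9556; Q > K (proceeds reverse)

Q₀ = 0.9556 vs Keq = 0.1293 ⇒ Q>K, reverse
Step 1:
                   L          A
  I           0.1202     0.1175
  C          0.05463   -0.05463
  E           0.1748    0.06287
  solve Keq expr → x = -0.02732; check Q = 0.1293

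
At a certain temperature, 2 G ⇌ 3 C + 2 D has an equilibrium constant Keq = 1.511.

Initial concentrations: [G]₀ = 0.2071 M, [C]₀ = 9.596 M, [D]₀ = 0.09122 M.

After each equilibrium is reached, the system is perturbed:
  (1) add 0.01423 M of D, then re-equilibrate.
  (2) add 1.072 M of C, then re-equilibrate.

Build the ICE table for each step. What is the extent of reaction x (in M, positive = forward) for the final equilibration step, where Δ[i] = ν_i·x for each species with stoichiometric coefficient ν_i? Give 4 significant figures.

Q₀ = 171.4 vs Keq = 1.511 ⇒ Q>K, reverse
Step 1:
                    G           C           D
  I            0.2071       9.596     0.09122
  C           0.07916     -0.1187    -0.07916
  E            0.2863       9.477     0.01206
  solve Keq expr → x = -0.03958; check Q = 1.511
Then add 0.01423 M of D.
Step 2:
                    G           C           D
  I            0.2863       9.477     0.02629
  C           0.01362    -0.02042    -0.01362
  E            0.2999       9.457     0.01268
  solve Keq expr → x = -0.006808; check Q = 1.511
Then add 1.072 M of C.
Step 3:
                    G           C           D
  I            0.2999       10.53     0.01268
  C          0.001816   -0.002724   -0.001816
  E            0.3017       10.53     0.01086
  solve Keq expr → x = -9.0805e-04; check Q = 1.511

x = -9.0805e-04 M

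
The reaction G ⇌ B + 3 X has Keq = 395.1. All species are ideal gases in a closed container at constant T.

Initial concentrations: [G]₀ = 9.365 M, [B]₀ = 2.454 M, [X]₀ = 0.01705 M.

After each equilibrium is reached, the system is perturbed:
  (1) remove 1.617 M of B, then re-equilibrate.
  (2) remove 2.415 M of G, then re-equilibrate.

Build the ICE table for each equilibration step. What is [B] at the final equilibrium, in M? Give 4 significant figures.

[B]_eq = 3.464 M

Q₀ = 1.2988e-06 vs Keq = 395.1 ⇒ Q<K, forward
Step 1:
                    G           B           X
  init          9.365       2.454     0.01705
  Δ            -2.669       2.669       8.006
  eq            6.696       5.123       8.023
  solve Keq expr → x = 2.669; check Q = 395.1
Then remove 1.617 M of B.
Step 2:
                    G           B           X
  init          6.696       3.506       8.023
  Δ           -0.2529      0.2529      0.7588
  eq            6.443       3.759       8.782
  solve Keq expr → x = 0.2529; check Q = 395.1
Then remove 2.415 M of G.
Step 3:
                    G           B           X
  init          4.028       3.759       8.782
  Δ            0.2942     -0.2942     -0.8825
  eq            4.323       3.464         7.9
  solve Keq expr → x = -0.2942; check Q = 395.1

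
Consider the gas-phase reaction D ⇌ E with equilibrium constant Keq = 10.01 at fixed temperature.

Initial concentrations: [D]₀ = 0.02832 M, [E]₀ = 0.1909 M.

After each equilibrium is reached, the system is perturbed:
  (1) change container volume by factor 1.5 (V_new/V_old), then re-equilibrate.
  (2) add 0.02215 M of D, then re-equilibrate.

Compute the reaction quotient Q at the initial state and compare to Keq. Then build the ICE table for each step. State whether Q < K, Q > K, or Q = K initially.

Q₀ = 6.741 vs Keq = 10.01 ⇒ Q<K, forward
Step 1:
                  D         E
  init      0.02832    0.1909
  Δ       -0.008409  0.008409
  eq        0.01991    0.1993
  solve Keq expr → x = 0.008409; check Q = 10.01
Then change container volume by factor 1.5 (V_new/V_old).
Step 2:
                  D         E
  init      0.01327    0.1329
  Δ               0         0
  eq        0.01327    0.1329
  solve Keq expr → x = 0; check Q = 10.01
Then add 0.02215 M of D.
Step 3:
                  D         E
  init      0.03542    0.1329
  Δ        -0.02014   0.02014
  eq        0.01529     0.153
  solve Keq expr → x = 0.02014; check Q = 10.01

Q₀ = 6.741; Q < K (proceeds forward)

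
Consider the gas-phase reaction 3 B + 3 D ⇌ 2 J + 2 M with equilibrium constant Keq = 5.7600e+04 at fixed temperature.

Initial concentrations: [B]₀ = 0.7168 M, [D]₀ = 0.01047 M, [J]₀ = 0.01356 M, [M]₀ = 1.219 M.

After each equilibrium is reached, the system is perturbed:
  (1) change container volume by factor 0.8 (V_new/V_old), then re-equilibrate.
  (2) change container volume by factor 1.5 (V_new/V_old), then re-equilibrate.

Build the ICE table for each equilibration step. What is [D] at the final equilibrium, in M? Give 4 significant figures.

Q₀ = 646.4 vs Keq = 5.7600e+04 ⇒ Q<K, forward
Step 1:
                   B          D          J          M
  I           0.7168    0.01047    0.01356      1.219
  C        -0.007539  -0.007539   0.005026   0.005026
  E           0.7093   0.002931    0.01859      1.224
  solve Keq expr → x = 0.002513; check Q = 5.7600e+04
Then change container volume by factor 0.8 (V_new/V_old).
Step 2:
                   B          D          J          M
  I           0.8866   0.003664    0.02323       1.53
  C       -4.7563e-04 -4.7563e-04 3.1709e-04 3.1709e-04
  E           0.8861   0.003188    0.02355       1.53
  solve Keq expr → x = 1.5854e-04; check Q = 5.7600e+04
Then change container volume by factor 1.5 (V_new/V_old).
Step 3:
                   B          D          J          M
  I           0.5907   0.002126     0.0157       1.02
  C       6.0801e-04 6.0801e-04 -4.0534e-04 -4.0534e-04
  E           0.5913   0.002734    0.01529       1.02
  solve Keq expr → x = -2.0267e-04; check Q = 5.7600e+04

[D]_eq = 0.002734 M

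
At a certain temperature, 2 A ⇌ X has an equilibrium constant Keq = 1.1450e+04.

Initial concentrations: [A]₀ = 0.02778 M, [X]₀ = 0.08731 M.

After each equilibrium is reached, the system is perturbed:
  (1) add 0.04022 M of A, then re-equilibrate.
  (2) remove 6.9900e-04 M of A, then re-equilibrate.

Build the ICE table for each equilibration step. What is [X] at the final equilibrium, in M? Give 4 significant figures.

[X]_eq = 0.1193 M

Q₀ = 113.1 vs Keq = 1.1450e+04 ⇒ Q<K, forward
Step 1:
                  A         X
  init      0.02778   0.08731
  Δ        -0.02483   0.01241
  eq       0.002951   0.09972
  solve Keq expr → x = 0.01241; check Q = 1.1450e+04
Then add 0.04022 M of A.
Step 2:
                  A         X
  init      0.04317   0.09972
  Δ        -0.03994   0.01997
  eq       0.003233    0.1197
  solve Keq expr → x = 0.01997; check Q = 1.1450e+04
Then remove 6.9900e-04 M of A.
Step 3:
                  A         X
  init     0.002534    0.1197
  Δ       6.9431e-04 -3.4715e-04
  eq       0.003229    0.1193
  solve Keq expr → x = -3.4715e-04; check Q = 1.1450e+04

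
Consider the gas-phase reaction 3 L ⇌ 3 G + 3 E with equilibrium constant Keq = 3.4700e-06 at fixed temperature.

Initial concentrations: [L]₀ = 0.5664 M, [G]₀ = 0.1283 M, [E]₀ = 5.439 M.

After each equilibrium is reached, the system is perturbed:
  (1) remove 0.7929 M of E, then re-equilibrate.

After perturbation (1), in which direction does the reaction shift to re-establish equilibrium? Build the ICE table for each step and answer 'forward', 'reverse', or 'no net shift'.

Q₀ = 1.87 vs Keq = 3.4700e-06 ⇒ Q>K, reverse
Step 1:
                   L          G          E
  I           0.5664     0.1283      5.439
  C           0.1263    -0.1263    -0.1263
  E           0.6927   0.001974      5.313
  solve Keq expr → x = -0.04211; check Q = 3.4700e-06
Then remove 0.7929 M of E.
Step 2:
                   L          G          E
  I           0.6927   0.001974       4.52
  C       -3.4497e-04 3.4497e-04 3.4497e-04
  E           0.6924   0.002319       4.52
  solve Keq expr → x = 1.1499e-04; check Q = 3.4700e-06

Direction: forward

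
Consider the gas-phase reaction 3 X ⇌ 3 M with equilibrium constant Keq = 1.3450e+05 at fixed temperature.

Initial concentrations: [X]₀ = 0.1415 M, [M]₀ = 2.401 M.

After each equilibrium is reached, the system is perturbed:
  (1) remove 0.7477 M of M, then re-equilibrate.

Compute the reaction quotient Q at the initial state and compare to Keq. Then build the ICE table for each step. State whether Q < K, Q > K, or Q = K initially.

Q₀ = 4885 vs Keq = 1.3450e+05 ⇒ Q<K, forward
Step 1:
                   X          M
  init        0.1415      2.401
  Δ         -0.09283    0.09283
  eq         0.04867      2.494
  solve Keq expr → x = 0.03094; check Q = 1.3450e+05
Then remove 0.7477 M of M.
Step 2:
                   X          M
  init       0.04867      1.746
  Δ         -0.01431    0.01431
  eq         0.03436       1.76
  solve Keq expr → x = 0.004771; check Q = 1.3450e+05

Q₀ = 4885; Q < K (proceeds forward)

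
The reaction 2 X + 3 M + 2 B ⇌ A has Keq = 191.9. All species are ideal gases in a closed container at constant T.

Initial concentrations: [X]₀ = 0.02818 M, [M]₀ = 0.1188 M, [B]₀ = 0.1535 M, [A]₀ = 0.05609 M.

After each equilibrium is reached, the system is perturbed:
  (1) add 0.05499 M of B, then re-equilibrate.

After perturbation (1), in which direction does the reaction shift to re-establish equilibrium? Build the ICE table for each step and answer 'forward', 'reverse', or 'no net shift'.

Direction: forward

Q₀ = 1.7879e+06 vs Keq = 191.9 ⇒ Q>K, reverse
Step 1:
                  X         M         B         A
  Initial   0.02818    0.1188    0.1535   0.05609
  Change     0.1032    0.1548    0.1032  -0.05161
  Equil      0.1314    0.2736    0.2567  0.004475
  solve Keq expr → x = -0.05161; check Q = 191.9
Then add 0.05499 M of B.
Step 2:
                  X         M         B         A
  Initial    0.1314    0.2736    0.3117  0.004475
  Change  -0.002868 -0.004303 -0.002868  0.001434
  Equil      0.1285    0.2693    0.3089   0.00591
  solve Keq expr → x = 0.001434; check Q = 191.9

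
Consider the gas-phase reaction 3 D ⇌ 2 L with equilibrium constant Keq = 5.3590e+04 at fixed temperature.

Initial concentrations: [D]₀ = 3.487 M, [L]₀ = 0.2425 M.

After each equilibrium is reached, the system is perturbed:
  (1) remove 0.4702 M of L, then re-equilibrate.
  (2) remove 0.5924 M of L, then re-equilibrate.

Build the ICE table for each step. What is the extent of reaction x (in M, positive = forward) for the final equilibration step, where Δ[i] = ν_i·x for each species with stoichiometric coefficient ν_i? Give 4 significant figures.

x = 0.002862 M

Q₀ = 0.001387 vs Keq = 5.3590e+04 ⇒ Q<K, forward
Step 1:
                  D         L
  Initial     3.487    0.2425
  Change     -3.438     2.292
  Equil      0.0493     2.534
  solve Keq expr → x = 1.146; check Q = 5.3590e+04
Then remove 0.4702 M of L.
Step 2:
                  D         L
  Initial    0.0493     2.064
  Change  -0.006247  0.004164
  Equil     0.04306     2.068
  solve Keq expr → x = 0.002082; check Q = 5.3590e+04
Then remove 0.5924 M of L.
Step 3:
                  D         L
  Initial   0.04306     1.476
  Change  -0.008586  0.005724
  Equil     0.03447     1.482
  solve Keq expr → x = 0.002862; check Q = 5.3590e+04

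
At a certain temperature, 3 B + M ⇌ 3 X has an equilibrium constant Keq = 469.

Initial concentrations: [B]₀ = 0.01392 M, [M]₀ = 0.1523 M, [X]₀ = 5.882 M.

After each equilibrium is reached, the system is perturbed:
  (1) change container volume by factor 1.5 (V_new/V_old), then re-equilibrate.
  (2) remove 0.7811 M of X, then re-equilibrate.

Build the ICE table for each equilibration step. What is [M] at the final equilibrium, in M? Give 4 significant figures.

Q₀ = 4.9540e+08 vs Keq = 469 ⇒ Q>K, reverse
Step 1:
                  B         M         X
  Initial   0.01392    0.1523     5.882
  Change     0.8431     0.281   -0.8431
  Equil       0.857    0.4333     5.039
  solve Keq expr → x = -0.281; check Q = 469
Then change container volume by factor 1.5 (V_new/V_old).
Step 2:
                  B         M         X
  Initial    0.5714    0.2889     3.359
  Change    0.05776   0.01925  -0.05776
  Equil      0.6291    0.3081     3.301
  solve Keq expr → x = -0.01925; check Q = 469
Then remove 0.7811 M of X.
Step 3:
                  B         M         X
  Initial    0.6291    0.3081      2.52
  Change    -0.1074  -0.03578    0.1074
  Equil      0.5218    0.2724     2.628
  solve Keq expr → x = 0.03578; check Q = 469

[M]_eq = 0.2724 M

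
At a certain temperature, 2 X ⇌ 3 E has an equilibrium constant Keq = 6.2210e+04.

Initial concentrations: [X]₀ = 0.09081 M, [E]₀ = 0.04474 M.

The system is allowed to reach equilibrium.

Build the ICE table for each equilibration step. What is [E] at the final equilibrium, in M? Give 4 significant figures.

[E]_eq = 0.1805 M

Q₀ = 0.01086 vs Keq = 6.2210e+04 ⇒ Q<K, forward
Step 1:
                  X         E
  Initial   0.09081   0.04474
  Change    -0.0905    0.1358
  Equil   3.0744e-04    0.1805
  solve Keq expr → x = 0.04525; check Q = 6.2210e+04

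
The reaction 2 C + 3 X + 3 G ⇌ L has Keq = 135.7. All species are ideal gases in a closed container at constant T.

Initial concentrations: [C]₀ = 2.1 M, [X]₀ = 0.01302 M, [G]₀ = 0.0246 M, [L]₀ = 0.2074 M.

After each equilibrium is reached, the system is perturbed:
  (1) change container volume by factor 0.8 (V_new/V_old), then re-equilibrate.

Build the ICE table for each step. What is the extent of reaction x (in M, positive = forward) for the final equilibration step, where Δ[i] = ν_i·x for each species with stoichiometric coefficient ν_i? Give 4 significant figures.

x = 0.02104 M

Q₀ = 1.4313e+09 vs Keq = 135.7 ⇒ Q>K, reverse
Step 1:
                    C           X           G           L
  init            2.1     0.01302      0.0246      0.2074
  Δ             0.148       0.222       0.222    -0.07399
  eq            2.248       0.235      0.2466      0.1334
  solve Keq expr → x = -0.07399; check Q = 135.7
Then change container volume by factor 0.8 (V_new/V_old).
Step 2:
                    C           X           G           L
  init           2.81      0.2937      0.3082      0.1668
  Δ          -0.04208    -0.06311    -0.06311     0.02104
  eq            2.768      0.2306      0.2451      0.1878
  solve Keq expr → x = 0.02104; check Q = 135.7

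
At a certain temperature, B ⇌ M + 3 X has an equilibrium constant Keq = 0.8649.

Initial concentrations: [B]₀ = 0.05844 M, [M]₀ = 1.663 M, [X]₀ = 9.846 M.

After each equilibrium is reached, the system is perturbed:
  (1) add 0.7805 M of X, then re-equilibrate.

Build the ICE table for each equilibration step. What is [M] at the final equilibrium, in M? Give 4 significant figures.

Q₀ = 2.7162e+04 vs Keq = 0.8649 ⇒ Q>K, reverse
Step 1:
                  B         M         X
  Initial   0.05844     1.663     9.846
  Change       1.65     -1.65    -4.951
  Equil       1.709    0.0126     4.895
  solve Keq expr → x = -1.65; check Q = 0.8649
Then add 0.7805 M of X.
Step 2:
                  B         M         X
  Initial     1.709    0.0126     5.675
  Change   0.004439 -0.004439  -0.01332
  Equil       1.713  0.008164     5.662
  solve Keq expr → x = -0.004439; check Q = 0.8649

[M]_eq = 0.008164 M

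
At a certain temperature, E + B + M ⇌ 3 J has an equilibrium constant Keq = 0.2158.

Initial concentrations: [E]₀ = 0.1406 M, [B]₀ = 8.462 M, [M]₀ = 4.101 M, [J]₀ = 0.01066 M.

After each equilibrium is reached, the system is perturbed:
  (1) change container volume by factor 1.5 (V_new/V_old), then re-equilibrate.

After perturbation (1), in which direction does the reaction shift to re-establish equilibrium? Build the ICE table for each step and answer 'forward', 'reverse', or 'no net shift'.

Q₀ = 2.4827e-07 vs Keq = 0.2158 ⇒ Q<K, forward
Step 1:
                    E           B           M           J
  Initial      0.1406       8.462       4.101     0.01066
  Change      -0.1313     -0.1313     -0.1313       0.394
  Equil      0.009282       8.331        3.97      0.4046
  solve Keq expr → x = 0.1313; check Q = 0.2158
Then change container volume by factor 1.5 (V_new/V_old).
Step 2:
                    E           B           M           J
  Initial    0.006188       5.554       2.646      0.2697
  Change            0           0           0           0
  Equil      0.006188       5.554       2.646      0.2697
  solve Keq expr → x = 0; check Q = 0.2158

Direction: no net shift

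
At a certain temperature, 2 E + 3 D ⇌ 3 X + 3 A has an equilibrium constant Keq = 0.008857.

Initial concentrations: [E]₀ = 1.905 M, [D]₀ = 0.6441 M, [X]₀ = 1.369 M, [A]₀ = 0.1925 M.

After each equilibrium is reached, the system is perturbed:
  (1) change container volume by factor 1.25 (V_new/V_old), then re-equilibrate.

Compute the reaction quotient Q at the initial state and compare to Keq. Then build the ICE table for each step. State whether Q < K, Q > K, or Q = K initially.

Q₀ = 0.01887 vs Keq = 0.008857 ⇒ Q>K, reverse
Step 1:
                   E          D          X          A
  I            1.905     0.6441      1.369     0.1925
  C          0.02063    0.03094   -0.03094   -0.03094
  E            1.926      0.675      1.338     0.1616
  solve Keq expr → x = -0.01031; check Q = 0.008857
Then change container volume by factor 1.25 (V_new/V_old).
Step 2:
                   E          D          X          A
  I            1.541       0.54       1.07     0.1292
  C         -0.00467  -0.007005   0.007005   0.007005
  E            1.536      0.533      1.077     0.1363
  solve Keq expr → x = 0.002335; check Q = 0.008857

Q₀ = 0.01887; Q > K (proceeds reverse)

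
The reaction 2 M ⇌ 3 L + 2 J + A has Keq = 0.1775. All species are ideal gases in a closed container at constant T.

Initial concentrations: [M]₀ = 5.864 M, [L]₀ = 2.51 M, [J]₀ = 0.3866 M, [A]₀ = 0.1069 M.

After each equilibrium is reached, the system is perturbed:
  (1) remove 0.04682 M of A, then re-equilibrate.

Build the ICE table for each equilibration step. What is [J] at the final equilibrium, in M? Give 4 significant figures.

[J]_eq = 0.8011 M

Q₀ = 0.007347 vs Keq = 0.1775 ⇒ Q<K, forward
Step 1:
                  M         L         J         A
  I           5.864      2.51    0.3866    0.1069
  C         -0.3876    0.5813    0.3876    0.1938
  E           5.476     3.091    0.7742    0.3007
  solve Keq expr → x = 0.1938; check Q = 0.1775
Then remove 0.04682 M of A.
Step 2:
                  M         L         J         A
  I           5.476     3.091    0.7742    0.2539
  C        -0.02699   0.04049   0.02699    0.0135
  E           5.449     3.132    0.8011    0.2674
  solve Keq expr → x = 0.0135; check Q = 0.1775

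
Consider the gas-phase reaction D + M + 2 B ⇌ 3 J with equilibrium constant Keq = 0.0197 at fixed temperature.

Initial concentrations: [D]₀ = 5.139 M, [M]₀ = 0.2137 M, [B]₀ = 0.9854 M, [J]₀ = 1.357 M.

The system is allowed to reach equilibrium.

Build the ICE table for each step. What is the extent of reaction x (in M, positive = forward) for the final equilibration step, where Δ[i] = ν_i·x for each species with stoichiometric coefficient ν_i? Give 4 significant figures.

Q₀ = 2.343 vs Keq = 0.0197 ⇒ Q>K, reverse
Step 1:
                   D          M          B          J
  Initial      5.139     0.2137     0.9854      1.357
  Change      0.2842     0.2842     0.5683    -0.8525
  Equil        5.423     0.4979      1.554     0.5045
  solve Keq expr → x = -0.2842; check Q = 0.0197

x = -0.2842 M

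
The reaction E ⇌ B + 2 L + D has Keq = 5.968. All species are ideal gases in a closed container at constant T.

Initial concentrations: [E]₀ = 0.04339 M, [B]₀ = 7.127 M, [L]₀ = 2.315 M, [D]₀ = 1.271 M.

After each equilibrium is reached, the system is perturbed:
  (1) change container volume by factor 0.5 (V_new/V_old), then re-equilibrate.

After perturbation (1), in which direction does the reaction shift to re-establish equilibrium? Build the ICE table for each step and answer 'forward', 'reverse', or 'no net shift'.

Direction: reverse

Q₀ = 1119 vs Keq = 5.968 ⇒ Q>K, reverse
Step 1:
                    E           B           L           D
  init        0.04339       7.127       2.315       1.271
  Δ            0.6502     -0.6502        -1.3     -0.6502
  eq           0.6936       6.477       1.015      0.6208
  solve Keq expr → x = -0.6502; check Q = 5.968
Then change container volume by factor 0.5 (V_new/V_old).
Step 2:
                    E           B           L           D
  init          1.387       12.95       2.029       1.242
  Δ            0.4755     -0.4755     -0.9509     -0.4755
  eq            1.863       12.48       1.078      0.7662
  solve Keq expr → x = -0.4755; check Q = 5.968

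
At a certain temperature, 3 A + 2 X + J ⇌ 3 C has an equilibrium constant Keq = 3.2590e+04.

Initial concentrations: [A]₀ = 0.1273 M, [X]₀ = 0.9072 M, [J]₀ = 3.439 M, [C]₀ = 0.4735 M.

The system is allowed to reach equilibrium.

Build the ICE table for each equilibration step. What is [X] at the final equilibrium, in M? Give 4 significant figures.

Q₀ = 18.18 vs Keq = 3.2590e+04 ⇒ Q<K, forward
Step 1:
                  A         X         J         C
  I          0.1273    0.9072     3.439    0.4735
  C         -0.1135  -0.07565  -0.03783    0.1135
  E         0.01382    0.8315     3.401     0.587
  solve Keq expr → x = 0.03783; check Q = 3.2590e+04

[X]_eq = 0.8315 M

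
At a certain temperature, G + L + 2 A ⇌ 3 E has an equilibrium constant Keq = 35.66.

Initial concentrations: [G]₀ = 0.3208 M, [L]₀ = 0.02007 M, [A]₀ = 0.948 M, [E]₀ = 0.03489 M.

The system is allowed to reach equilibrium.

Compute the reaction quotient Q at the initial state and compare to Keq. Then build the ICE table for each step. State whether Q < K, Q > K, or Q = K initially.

Q₀ = 0.00734; Q < K (proceeds forward)

Q₀ = 0.00734 vs Keq = 35.66 ⇒ Q<K, forward
Step 1:
                  G         L         A         E
  Initial    0.3208   0.02007     0.948   0.03489
  Change   -0.01997  -0.01997  -0.03995   0.05992
  Equil      0.3008 9.6351e-05    0.9081   0.09481
  solve Keq expr → x = 0.01997; check Q = 35.66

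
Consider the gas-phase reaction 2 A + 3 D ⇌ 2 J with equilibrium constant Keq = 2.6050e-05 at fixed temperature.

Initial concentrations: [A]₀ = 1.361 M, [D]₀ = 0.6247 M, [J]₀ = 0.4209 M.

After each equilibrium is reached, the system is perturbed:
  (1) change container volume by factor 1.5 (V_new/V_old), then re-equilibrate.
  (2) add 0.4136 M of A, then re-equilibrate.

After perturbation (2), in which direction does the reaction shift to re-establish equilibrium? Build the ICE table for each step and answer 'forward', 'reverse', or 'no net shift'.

Q₀ = 0.3923 vs Keq = 2.6050e-05 ⇒ Q>K, reverse
Step 1:
                  A         D         J
  Initial     1.361    0.6247    0.4209
  Change     0.4085    0.6127   -0.4085
  Equil       1.769     1.237   0.01243
  solve Keq expr → x = -0.2042; check Q = 2.6050e-05
Then change container volume by factor 1.5 (V_new/V_old).
Step 2:
                  A         D         J
  Initial      1.18    0.8249  0.008287
  Change   0.003716  0.005574 -0.003716
  Equil       1.183    0.8305  0.004571
  solve Keq expr → x = -0.001858; check Q = 2.6050e-05
Then add 0.4136 M of A.
Step 3:
                  A         D         J
  Initial     1.597    0.8305  0.004571
  Change  -0.001566 -0.002348  0.001566
  Equil       1.595    0.8282  0.006137
  solve Keq expr → x = 7.8278e-04; check Q = 2.6050e-05

Direction: forward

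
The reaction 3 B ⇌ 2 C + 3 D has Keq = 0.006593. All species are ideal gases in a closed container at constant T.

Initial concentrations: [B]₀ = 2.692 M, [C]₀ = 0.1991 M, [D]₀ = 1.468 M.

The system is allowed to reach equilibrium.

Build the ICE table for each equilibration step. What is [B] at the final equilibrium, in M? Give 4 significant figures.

[B]_eq = 2.689 M

Q₀ = 0.006428 vs Keq = 0.006593 ⇒ Q<K, forward
Step 1:
                   B          C          D
  init         2.692     0.1991      1.468
  Δ        -0.002575   0.001717   0.002575
  eq           2.689     0.2008      1.471
  solve Keq expr → x = 8.5836e-04; check Q = 0.006593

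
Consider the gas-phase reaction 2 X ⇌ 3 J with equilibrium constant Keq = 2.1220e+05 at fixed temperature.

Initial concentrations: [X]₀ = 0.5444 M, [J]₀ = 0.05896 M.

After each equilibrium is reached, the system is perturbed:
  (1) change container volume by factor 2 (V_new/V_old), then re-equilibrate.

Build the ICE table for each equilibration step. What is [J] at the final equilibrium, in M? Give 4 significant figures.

Q₀ = 6.9157e-04 vs Keq = 2.1220e+05 ⇒ Q<K, forward
Step 1:
                  X         J
  I          0.5444   0.05896
  C         -0.5426    0.8139
  E         0.00177    0.8729
  solve Keq expr → x = 0.2713; check Q = 2.1220e+05
Then change container volume by factor 2 (V_new/V_old).
Step 2:
                  X         J
  I       8.8521e-04    0.4365
  C       -2.5844e-04 3.8766e-04
  E       6.2677e-04    0.4368
  solve Keq expr → x = 1.2922e-04; check Q = 2.1220e+05

[J]_eq = 0.4368 M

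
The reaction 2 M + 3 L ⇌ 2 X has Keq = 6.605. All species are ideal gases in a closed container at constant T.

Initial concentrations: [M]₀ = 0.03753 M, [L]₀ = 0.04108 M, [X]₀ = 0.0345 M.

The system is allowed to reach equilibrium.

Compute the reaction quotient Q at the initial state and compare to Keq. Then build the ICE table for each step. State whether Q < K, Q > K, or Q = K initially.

Q₀ = 1.2190e+04; Q > K (proceeds reverse)

Q₀ = 1.2190e+04 vs Keq = 6.605 ⇒ Q>K, reverse
Step 1:
                    M           L           X
  Initial     0.03753     0.04108      0.0345
  Change       0.0301     0.04515     -0.0301
  Equil       0.06763     0.08623    0.004401
  solve Keq expr → x = -0.01505; check Q = 6.605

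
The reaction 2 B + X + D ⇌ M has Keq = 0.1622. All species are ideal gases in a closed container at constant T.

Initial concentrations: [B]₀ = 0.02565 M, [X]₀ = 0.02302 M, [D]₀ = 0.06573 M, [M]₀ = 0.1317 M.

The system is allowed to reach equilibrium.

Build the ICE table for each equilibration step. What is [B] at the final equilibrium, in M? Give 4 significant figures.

Q₀ = 1.3229e+05 vs Keq = 0.1622 ⇒ Q>K, reverse
Step 1:
                    B           X           D           M
  Initial     0.02565     0.02302     0.06573      0.1317
  Change       0.2626      0.1313      0.1313     -0.1313
  Equil        0.2882      0.1543       0.197  4.0967e-04
  solve Keq expr → x = -0.1313; check Q = 0.1622

[B]_eq = 0.2882 M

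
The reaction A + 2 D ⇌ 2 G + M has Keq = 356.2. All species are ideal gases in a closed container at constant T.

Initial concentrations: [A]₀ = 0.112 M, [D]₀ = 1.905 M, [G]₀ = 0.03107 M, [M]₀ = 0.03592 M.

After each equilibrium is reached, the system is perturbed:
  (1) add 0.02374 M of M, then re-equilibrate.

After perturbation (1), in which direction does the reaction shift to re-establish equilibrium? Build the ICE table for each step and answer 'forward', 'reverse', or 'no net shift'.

Q₀ = 8.5312e-05 vs Keq = 356.2 ⇒ Q<K, forward
Step 1:
                    A           D           G           M
  init          0.112       1.905     0.03107     0.03592
  Δ            -0.112      -0.224       0.224       0.112
  eq       9.5590e-06       1.681      0.2551      0.1479
  solve Keq expr → x = 0.112; check Q = 356.2
Then add 0.02374 M of M.
Step 2:
                    A           D           G           M
  init     9.5590e-06       1.681      0.2551      0.1717
  Δ        1.5338e-06  3.0677e-06 -3.0677e-06 -1.5338e-06
  eq       1.1093e-05       1.681       0.255      0.1716
  solve Keq expr → x = -1.5338e-06; check Q = 356.2

Direction: reverse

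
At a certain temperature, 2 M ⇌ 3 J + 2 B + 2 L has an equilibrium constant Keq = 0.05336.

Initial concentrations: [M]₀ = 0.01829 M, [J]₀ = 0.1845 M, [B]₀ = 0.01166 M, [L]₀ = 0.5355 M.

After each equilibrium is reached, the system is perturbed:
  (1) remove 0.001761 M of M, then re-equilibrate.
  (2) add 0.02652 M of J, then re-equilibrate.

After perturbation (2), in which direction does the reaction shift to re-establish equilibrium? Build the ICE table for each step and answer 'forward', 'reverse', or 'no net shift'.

Q₀ = 7.3194e-04 vs Keq = 0.05336 ⇒ Q<K, forward
Step 1:
                   M          J          B          L
  I          0.01829     0.1845    0.01166     0.5355
  C         -0.01292    0.01938    0.01292    0.01292
  E         0.005372     0.2039    0.02458     0.5484
  solve Keq expr → x = 0.006459; check Q = 0.05336
Then remove 0.001761 M of M.
Step 2:
                   M          J          B          L
  I         0.003611     0.2039    0.02458     0.5484
  C         0.001372  -0.002058  -0.001372  -0.001372
  E         0.004983     0.2018    0.02321      0.547
  solve Keq expr → x = -6.8602e-04; check Q = 0.05336
Then add 0.02652 M of J.
Step 3:
                   M          J          B          L
  I         0.004983     0.2283    0.02321      0.547
  C       7.6450e-04  -0.001147 -7.6450e-04 -7.6450e-04
  E         0.005747     0.2272    0.02244     0.5463
  solve Keq expr → x = -3.8225e-04; check Q = 0.05336

Direction: reverse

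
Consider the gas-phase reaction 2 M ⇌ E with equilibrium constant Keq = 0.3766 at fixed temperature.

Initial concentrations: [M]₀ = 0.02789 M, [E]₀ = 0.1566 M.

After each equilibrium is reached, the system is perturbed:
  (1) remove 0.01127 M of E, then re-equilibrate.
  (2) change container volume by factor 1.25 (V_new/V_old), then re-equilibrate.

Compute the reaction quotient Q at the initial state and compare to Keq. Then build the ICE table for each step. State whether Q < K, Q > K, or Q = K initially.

Q₀ = 201.3; Q > K (proceeds reverse)

Q₀ = 201.3 vs Keq = 0.3766 ⇒ Q>K, reverse
Step 1:
                   M          E
  Initial    0.02789     0.1566
  Change      0.2535    -0.1268
  Equil       0.2814    0.02983
  solve Keq expr → x = -0.1268; check Q = 0.3766
Then remove 0.01127 M of E.
Step 2:
                   M          E
  Initial     0.2814    0.01856
  Change    -0.01596   0.007982
  Equil       0.2655    0.02654
  solve Keq expr → x = 0.007982; check Q = 0.3766
Then change container volume by factor 1.25 (V_new/V_old).
Step 3:
                   M          E
  Initial     0.2124    0.02123
  Change    0.006411  -0.003205
  Equil       0.2188    0.01803
  solve Keq expr → x = -0.003205; check Q = 0.3766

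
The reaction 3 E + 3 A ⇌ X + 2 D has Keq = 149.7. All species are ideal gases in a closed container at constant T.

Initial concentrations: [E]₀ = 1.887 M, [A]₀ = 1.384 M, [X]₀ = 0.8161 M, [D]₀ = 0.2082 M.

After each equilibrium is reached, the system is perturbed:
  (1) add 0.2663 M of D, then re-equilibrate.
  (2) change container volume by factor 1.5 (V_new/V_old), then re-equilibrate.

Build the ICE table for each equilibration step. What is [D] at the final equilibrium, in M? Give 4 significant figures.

[D]_eq = 0.7663 M

Q₀ = 0.001986 vs Keq = 149.7 ⇒ Q<K, forward
Step 1:
                   E          A          X          D
  init         1.887      1.384     0.8161     0.2082
  Δ           -1.128     -1.128      0.376      0.752
  eq           0.759      0.256      1.192     0.9602
  solve Keq expr → x = 0.376; check Q = 149.7
Then add 0.2663 M of D.
Step 2:
                   E          A          X          D
  init         0.759      0.256      1.192      1.226
  Δ          0.02997    0.02997  -0.009991   -0.01998
  eq           0.789      0.286      1.182      1.206
  solve Keq expr → x = -0.009991; check Q = 149.7
Then change container volume by factor 1.5 (V_new/V_old).
Step 3:
                   E          A          X          D
  init         0.526     0.1907     0.7881     0.8043
  Δ           0.0571     0.0571   -0.01903   -0.03807
  eq          0.5831     0.2478      0.769     0.7663
  solve Keq expr → x = -0.01903; check Q = 149.7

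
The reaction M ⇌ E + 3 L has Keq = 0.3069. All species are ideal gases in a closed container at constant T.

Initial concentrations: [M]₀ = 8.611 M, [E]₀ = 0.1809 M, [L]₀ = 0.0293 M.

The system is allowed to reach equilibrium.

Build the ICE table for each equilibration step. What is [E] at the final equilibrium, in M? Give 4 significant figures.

Q₀ = 5.2843e-07 vs Keq = 0.3069 ⇒ Q<K, forward
Step 1:
                    M           E           L
  init          8.611      0.1809      0.0293
  Δ           -0.5029      0.5029       1.509
  eq            8.108      0.6838       1.538
  solve Keq expr → x = 0.5029; check Q = 0.3069

[E]_eq = 0.6838 M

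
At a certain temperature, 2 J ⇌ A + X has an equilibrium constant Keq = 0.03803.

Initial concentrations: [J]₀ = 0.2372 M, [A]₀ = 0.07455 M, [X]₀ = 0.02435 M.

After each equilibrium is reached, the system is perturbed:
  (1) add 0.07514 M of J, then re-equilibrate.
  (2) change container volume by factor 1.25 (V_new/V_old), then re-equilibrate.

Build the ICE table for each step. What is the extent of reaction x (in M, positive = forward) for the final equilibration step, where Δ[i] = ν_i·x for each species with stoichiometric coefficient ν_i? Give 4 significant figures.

Q₀ = 0.03226 vs Keq = 0.03803 ⇒ Q<K, forward
Step 1:
                    J           A           X
  I            0.2372     0.07455     0.02435
  C         -0.004736    0.002368    0.002368
  E            0.2325     0.07692     0.02672
  solve Keq expr → x = 0.002368; check Q = 0.03803
Then add 0.07514 M of J.
Step 2:
                    J           A           X
  I            0.3076     0.07692     0.02672
  C          -0.01945    0.009726    0.009726
  E            0.2882     0.08664     0.03644
  solve Keq expr → x = 0.009726; check Q = 0.03803
Then change container volume by factor 1.25 (V_new/V_old).
Step 3:
                    J           A           X
  I            0.2305     0.06932     0.02916
  C                 0           0           0
  E            0.2305     0.06932     0.02916
  solve Keq expr → x = 0; check Q = 0.03803

x = 0 M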